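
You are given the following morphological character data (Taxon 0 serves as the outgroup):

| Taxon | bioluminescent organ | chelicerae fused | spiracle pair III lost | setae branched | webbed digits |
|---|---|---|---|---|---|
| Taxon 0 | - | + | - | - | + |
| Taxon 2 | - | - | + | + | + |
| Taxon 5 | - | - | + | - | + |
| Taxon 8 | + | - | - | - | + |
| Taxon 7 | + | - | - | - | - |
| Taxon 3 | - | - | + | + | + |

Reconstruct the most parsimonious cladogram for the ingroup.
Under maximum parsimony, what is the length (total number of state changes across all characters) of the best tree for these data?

Character polarity is set by the outgroup: the derived state is whichever differs from the outgroup's state, so for chelicerae fused, webbed digits the derived state is '-', and for the remaining characters it is '+'.
Only Taxon 7 and Taxon 8 show the derived state '+' for bioluminescent organ, supporting them as a clade.
All ingroup taxa share the derived state '-' for chelicerae fused; it defines the ingroup but does not resolve relationships within it.
spiracle pair III lost: derived state '+' in Taxon 2, Taxon 3, and Taxon 5 only — synapomorphy for {Taxon 2, Taxon 3, Taxon 5}.
Only Taxon 2 and Taxon 3 show the derived state '+' for setae branched, supporting them as a clade.
webbed digits (derived state '-') is unique to Taxon 7 (autapomorphy; uninformative for grouping).
Most parsimonious ingroup topology: (((Taxon 2,Taxon 3),Taxon 5),(Taxon 8,Taxon 7)).
Changes per character on this tree: bioluminescent organ: 1; chelicerae fused: 1; spiracle pair III lost: 1; setae branched: 1; webbed digits: 1.
Total = 5.

5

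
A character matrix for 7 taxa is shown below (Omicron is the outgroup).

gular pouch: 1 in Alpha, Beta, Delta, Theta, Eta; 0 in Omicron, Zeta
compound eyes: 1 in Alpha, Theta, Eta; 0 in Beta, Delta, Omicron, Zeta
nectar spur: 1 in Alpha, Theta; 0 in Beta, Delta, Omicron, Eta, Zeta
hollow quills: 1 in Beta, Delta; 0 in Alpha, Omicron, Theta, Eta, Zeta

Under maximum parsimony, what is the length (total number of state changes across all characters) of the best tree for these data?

The outgroup has state '0' for every character, so '1' is the derived state throughout.
gular pouch: derived state '1' in Alpha, Beta, Delta, Eta, and Theta only — synapomorphy for {Alpha, Beta, Delta, Eta, Theta}.
compound eyes (derived state '1') is shared by Alpha, Eta, and Theta — a synapomorphy uniting that clade.
nectar spur (derived state '1') is shared by Alpha and Theta — a synapomorphy uniting that clade.
Only Beta and Delta show the derived state '1' for hollow quills, supporting them as a clade.
Most parsimonious ingroup topology: (((Delta,Beta),((Alpha,Theta),Eta)),Zeta).
Changes per character on this tree: gular pouch: 1; compound eyes: 1; nectar spur: 1; hollow quills: 1.
Total = 4.

4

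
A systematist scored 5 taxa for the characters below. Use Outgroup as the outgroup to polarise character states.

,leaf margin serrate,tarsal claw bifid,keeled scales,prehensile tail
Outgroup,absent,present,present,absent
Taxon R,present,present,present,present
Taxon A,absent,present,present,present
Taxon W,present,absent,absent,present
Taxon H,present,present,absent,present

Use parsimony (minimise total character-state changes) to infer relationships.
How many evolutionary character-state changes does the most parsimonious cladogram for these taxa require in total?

Character polarity is set by the outgroup: the derived state is whichever differs from the outgroup's state, so for tarsal claw bifid, keeled scales the derived state is 'absent', and for the remaining characters it is 'present'.
Only Taxon H, Taxon R, and Taxon W show the derived state 'present' for leaf margin serrate, supporting them as a clade.
tarsal claw bifid (derived state 'absent') is unique to Taxon W (autapomorphy; uninformative for grouping).
keeled scales (derived state 'absent') is shared by Taxon H and Taxon W — a synapomorphy uniting that clade.
All ingroup taxa share the derived state 'present' for prehensile tail; it defines the ingroup but does not resolve relationships within it.
Most parsimonious ingroup topology: ((Taxon R,(Taxon W,Taxon H)),Taxon A).
Changes per character on this tree: leaf margin serrate: 1; tarsal claw bifid: 1; keeled scales: 1; prehensile tail: 1.
Total = 4.

4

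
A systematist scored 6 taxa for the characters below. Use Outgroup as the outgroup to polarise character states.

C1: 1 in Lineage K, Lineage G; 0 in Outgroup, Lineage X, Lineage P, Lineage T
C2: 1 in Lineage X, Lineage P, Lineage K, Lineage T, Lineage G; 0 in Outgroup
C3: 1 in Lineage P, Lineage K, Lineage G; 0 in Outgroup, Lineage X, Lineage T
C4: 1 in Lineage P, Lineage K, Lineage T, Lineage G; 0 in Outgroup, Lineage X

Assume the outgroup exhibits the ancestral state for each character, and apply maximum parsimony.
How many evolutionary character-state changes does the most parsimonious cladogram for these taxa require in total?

4

The outgroup has state '0' for every character, so '1' is the derived state throughout.
Only Lineage G and Lineage K show the derived state '1' for C1, supporting them as a clade.
C2 (derived state '1') is shared by all ingroup taxa — unites the whole ingroup.
C3 (derived state '1') is shared by Lineage G, Lineage K, and Lineage P — a synapomorphy uniting that clade.
C4 (derived state '1') is shared by Lineage G, Lineage K, Lineage P, and Lineage T — a synapomorphy uniting that clade.
Most parsimonious ingroup topology: (Lineage X,((Lineage P,(Lineage K,Lineage G)),Lineage T)).
Changes per character on this tree: C1: 1; C2: 1; C3: 1; C4: 1.
Total = 4.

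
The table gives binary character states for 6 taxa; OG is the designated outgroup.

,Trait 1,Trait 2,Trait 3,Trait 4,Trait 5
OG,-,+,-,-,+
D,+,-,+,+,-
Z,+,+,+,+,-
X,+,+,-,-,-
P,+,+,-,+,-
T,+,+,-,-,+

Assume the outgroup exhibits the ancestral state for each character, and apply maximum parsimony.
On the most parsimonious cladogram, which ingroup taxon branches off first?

T

Character polarity is set by the outgroup: the derived state is whichever differs from the outgroup's state, so for Trait 2, Trait 5 the derived state is '-', and for the remaining characters it is '+'.
All ingroup taxa share the derived state '+' for Trait 1; it defines the ingroup but does not resolve relationships within it.
Trait 2 (derived state '-') is unique to D (autapomorphy; uninformative for grouping).
Trait 3 (derived state '+') is shared by D and Z — a synapomorphy uniting that clade.
Trait 4 (derived state '+') is shared by D, P, and Z — a synapomorphy uniting that clade.
Trait 5 (derived state '-') is shared by D, P, X, and Z — a synapomorphy uniting that clade.
Most parsimonious ingroup topology: ((((D,Z),P),X),T).
T is sister to the clade containing all other ingroup taxa, so it is the earliest-diverging (most basal) ingroup lineage.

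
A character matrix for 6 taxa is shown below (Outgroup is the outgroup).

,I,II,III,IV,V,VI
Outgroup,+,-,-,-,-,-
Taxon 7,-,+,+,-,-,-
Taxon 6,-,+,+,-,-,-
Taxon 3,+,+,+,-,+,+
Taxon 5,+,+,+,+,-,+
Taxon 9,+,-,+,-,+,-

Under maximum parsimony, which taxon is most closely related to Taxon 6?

Taxon 7

Character polarity is set by the outgroup: the derived state is whichever differs from the outgroup's state, so for I the derived state is '-', and for the remaining characters it is '+'.
Only Taxon 6 and Taxon 7 show the derived state '-' for I, supporting them as a clade.
II (derived state '+') is shared by Taxon 3, Taxon 5, Taxon 6, and Taxon 7 — a synapomorphy uniting that clade.
III (derived state '+') is shared by all ingroup taxa — unites the whole ingroup.
IV (derived state '+') is unique to Taxon 5 (autapomorphy; uninformative for grouping).
V (state '+') occurs in Taxon 3 and Taxon 9 but conflicts with the nesting implied by the other characters — most parsimoniously interpreted as homoplasy.
Only Taxon 3 and Taxon 5 show the derived state '+' for VI, supporting them as a clade.
Most parsimonious ingroup topology: (((Taxon 7,Taxon 6),(Taxon 3,Taxon 5)),Taxon 9).
Taxon 6 and Taxon 7 form a cherry on this tree, so they are sister taxa.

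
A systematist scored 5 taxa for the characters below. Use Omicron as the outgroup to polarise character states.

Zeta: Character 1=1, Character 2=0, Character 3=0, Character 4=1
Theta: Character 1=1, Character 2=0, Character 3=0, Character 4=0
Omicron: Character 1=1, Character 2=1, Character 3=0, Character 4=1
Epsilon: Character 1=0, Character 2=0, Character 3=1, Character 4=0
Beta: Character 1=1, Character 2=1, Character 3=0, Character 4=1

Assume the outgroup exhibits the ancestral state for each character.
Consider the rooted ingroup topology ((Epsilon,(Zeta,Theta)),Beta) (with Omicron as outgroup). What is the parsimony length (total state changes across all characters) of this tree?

5

Map each character onto ((Epsilon,(Zeta,Theta)),Beta) (rooted by Omicron) and count the minimum state changes it requires (Fitch parsimony):
Character 1: 1; Character 2: 1; Character 3: 1; Character 4: 2.
Total tree length = 5.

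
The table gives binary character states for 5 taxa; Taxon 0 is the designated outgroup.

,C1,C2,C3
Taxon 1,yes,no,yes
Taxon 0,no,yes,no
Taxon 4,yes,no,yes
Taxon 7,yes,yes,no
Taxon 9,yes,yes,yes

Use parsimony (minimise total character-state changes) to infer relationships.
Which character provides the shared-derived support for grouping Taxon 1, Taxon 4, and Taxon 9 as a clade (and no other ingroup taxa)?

Character polarity is set by the outgroup: the derived state is whichever differs from the outgroup's state, so for C2 the derived state is 'no', and for the remaining characters it is 'yes'.
C1 (derived state 'yes') is shared by all ingroup taxa — unites the whole ingroup.
C2 (derived state 'no') is shared by Taxon 1 and Taxon 4 — a synapomorphy uniting that clade.
C3 (derived state 'yes') is shared by Taxon 1, Taxon 4, and Taxon 9 — a synapomorphy uniting that clade.
Most parsimonious ingroup topology: (((Taxon 4,Taxon 1),Taxon 9),Taxon 7).
The clade {Taxon 1, Taxon 4, Taxon 9} is supported by C3: its derived state 'yes' occurs in exactly those taxa and in no other taxon (including the outgroup).

C3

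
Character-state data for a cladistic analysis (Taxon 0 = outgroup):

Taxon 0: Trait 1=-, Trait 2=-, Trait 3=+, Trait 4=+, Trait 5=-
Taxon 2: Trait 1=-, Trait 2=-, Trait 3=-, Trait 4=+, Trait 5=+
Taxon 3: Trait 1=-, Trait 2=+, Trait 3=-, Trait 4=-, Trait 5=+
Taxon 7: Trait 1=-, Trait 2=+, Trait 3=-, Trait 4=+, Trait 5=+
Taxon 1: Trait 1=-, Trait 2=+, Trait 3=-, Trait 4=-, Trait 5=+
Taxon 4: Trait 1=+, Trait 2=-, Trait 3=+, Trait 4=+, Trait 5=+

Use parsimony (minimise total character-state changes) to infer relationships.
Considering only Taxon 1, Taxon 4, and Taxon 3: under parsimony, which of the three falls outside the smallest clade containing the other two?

Taxon 4

Character polarity is set by the outgroup: the derived state is whichever differs from the outgroup's state, so for Trait 3, Trait 4 the derived state is '-', and for the remaining characters it is '+'.
Trait 1: derived state '+' in Taxon 4 only — an autapomorphy, so it tells us nothing about relationships among taxa.
Only Taxon 1, Taxon 3, and Taxon 7 show the derived state '+' for Trait 2, supporting them as a clade.
Trait 3: derived state '-' in Taxon 1, Taxon 2, Taxon 3, and Taxon 7 only — synapomorphy for {Taxon 1, Taxon 2, Taxon 3, Taxon 7}.
Trait 4: derived state '-' in Taxon 1 and Taxon 3 only — synapomorphy for {Taxon 1, Taxon 3}.
All ingroup taxa share the derived state '+' for Trait 5; it defines the ingroup but does not resolve relationships within it.
Most parsimonious ingroup topology: ((Taxon 2,((Taxon 3,Taxon 1),Taxon 7)),Taxon 4).
Taxon 3 and Taxon 1 share a more recent common ancestor with each other than either does with Taxon 4, so Taxon 4 is the least closely related of the three.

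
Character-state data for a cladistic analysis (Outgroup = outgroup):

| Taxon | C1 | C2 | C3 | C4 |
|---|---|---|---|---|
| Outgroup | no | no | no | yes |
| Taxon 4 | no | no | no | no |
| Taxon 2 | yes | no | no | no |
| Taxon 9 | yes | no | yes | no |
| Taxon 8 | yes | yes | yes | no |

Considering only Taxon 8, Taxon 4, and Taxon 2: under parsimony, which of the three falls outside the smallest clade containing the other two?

Taxon 4

Character polarity is set by the outgroup: the derived state is whichever differs from the outgroup's state, so for C4 the derived state is 'no', and for the remaining characters it is 'yes'.
C1: derived state 'yes' in Taxon 2, Taxon 8, and Taxon 9 only — synapomorphy for {Taxon 2, Taxon 8, Taxon 9}.
C2 (derived state 'yes') is unique to Taxon 8 (autapomorphy; uninformative for grouping).
Only Taxon 8 and Taxon 9 show the derived state 'yes' for C3, supporting them as a clade.
All ingroup taxa share the derived state 'no' for C4; it defines the ingroup but does not resolve relationships within it.
Most parsimonious ingroup topology: (Taxon 4,(Taxon 2,(Taxon 9,Taxon 8))).
Taxon 8 and Taxon 2 share a more recent common ancestor with each other than either does with Taxon 4, so Taxon 4 is the least closely related of the three.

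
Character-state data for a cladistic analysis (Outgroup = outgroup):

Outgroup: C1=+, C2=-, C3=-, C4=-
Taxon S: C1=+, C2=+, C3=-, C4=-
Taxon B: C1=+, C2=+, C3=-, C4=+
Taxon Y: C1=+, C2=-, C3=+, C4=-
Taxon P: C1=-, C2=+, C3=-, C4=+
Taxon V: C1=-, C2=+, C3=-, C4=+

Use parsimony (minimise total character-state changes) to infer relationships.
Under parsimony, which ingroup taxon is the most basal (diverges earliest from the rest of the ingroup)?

Taxon Y

Character polarity is set by the outgroup: the derived state is whichever differs from the outgroup's state, so for C1 the derived state is '-', and for the remaining characters it is '+'.
C1: derived state '-' in Taxon P and Taxon V only — synapomorphy for {Taxon P, Taxon V}.
Only Taxon B, Taxon P, Taxon S, and Taxon V show the derived state '+' for C2, supporting them as a clade.
C3: derived state '+' in Taxon Y only — an autapomorphy, so it tells us nothing about relationships among taxa.
C4: derived state '+' in Taxon B, Taxon P, and Taxon V only — synapomorphy for {Taxon B, Taxon P, Taxon V}.
Most parsimonious ingroup topology: ((Taxon S,(Taxon B,(Taxon P,Taxon V))),Taxon Y).
Taxon Y is sister to the clade containing all other ingroup taxa, so it is the earliest-diverging (most basal) ingroup lineage.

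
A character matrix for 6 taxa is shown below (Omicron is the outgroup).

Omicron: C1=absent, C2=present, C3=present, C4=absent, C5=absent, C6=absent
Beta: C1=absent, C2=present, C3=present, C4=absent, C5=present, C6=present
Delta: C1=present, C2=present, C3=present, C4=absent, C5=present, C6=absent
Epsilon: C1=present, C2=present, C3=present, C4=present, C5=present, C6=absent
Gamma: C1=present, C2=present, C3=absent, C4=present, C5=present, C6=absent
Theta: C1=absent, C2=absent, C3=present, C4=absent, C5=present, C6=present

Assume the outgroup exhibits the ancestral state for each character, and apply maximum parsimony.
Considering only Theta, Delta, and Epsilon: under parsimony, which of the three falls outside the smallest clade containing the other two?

Character polarity is set by the outgroup: the derived state is whichever differs from the outgroup's state, so for C2, C3 the derived state is 'absent', and for the remaining characters it is 'present'.
Only Delta, Epsilon, and Gamma show the derived state 'present' for C1, supporting them as a clade.
C2 (derived state 'absent') is unique to Theta (autapomorphy; uninformative for grouping).
C3 (derived state 'absent') is unique to Gamma (autapomorphy; uninformative for grouping).
Only Epsilon and Gamma show the derived state 'present' for C4, supporting them as a clade.
C5 (derived state 'present') is shared by all ingroup taxa — unites the whole ingroup.
C6 (derived state 'present') is shared by Beta and Theta — a synapomorphy uniting that clade.
Most parsimonious ingroup topology: ((Beta,Theta),(Delta,(Epsilon,Gamma))).
Epsilon and Delta share a more recent common ancestor with each other than either does with Theta, so Theta is the least closely related of the three.

Theta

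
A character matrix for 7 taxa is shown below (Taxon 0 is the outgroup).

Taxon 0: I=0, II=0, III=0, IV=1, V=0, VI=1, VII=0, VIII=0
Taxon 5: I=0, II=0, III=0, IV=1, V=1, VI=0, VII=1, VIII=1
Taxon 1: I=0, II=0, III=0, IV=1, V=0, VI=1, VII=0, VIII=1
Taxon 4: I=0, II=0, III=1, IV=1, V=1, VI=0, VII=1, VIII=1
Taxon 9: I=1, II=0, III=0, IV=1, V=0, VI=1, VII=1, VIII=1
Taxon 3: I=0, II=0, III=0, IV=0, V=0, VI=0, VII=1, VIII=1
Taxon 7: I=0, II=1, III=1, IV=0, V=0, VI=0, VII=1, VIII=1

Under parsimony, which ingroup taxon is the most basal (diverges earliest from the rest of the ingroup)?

Taxon 1

Character polarity is set by the outgroup: the derived state is whichever differs from the outgroup's state, so for IV, VI the derived state is '0', and for the remaining characters it is '1'.
I (derived state '1') is unique to Taxon 9 (autapomorphy; uninformative for grouping).
II: derived state '1' in Taxon 7 only — an autapomorphy, so it tells us nothing about relationships among taxa.
III (state '1') occurs in Taxon 4 and Taxon 7 but conflicts with the nesting implied by the other characters — most parsimoniously interpreted as homoplasy.
IV: derived state '0' in Taxon 3 and Taxon 7 only — synapomorphy for {Taxon 3, Taxon 7}.
V (derived state '1') is shared by Taxon 4 and Taxon 5 — a synapomorphy uniting that clade.
VI (derived state '0') is shared by Taxon 3, Taxon 4, Taxon 5, and Taxon 7 — a synapomorphy uniting that clade.
VII: derived state '1' in Taxon 3, Taxon 4, Taxon 5, Taxon 7, and Taxon 9 only — synapomorphy for {Taxon 3, Taxon 4, Taxon 5, Taxon 7, Taxon 9}.
All ingroup taxa share the derived state '1' for VIII; it defines the ingroup but does not resolve relationships within it.
Most parsimonious ingroup topology: ((((Taxon 5,Taxon 4),(Taxon 3,Taxon 7)),Taxon 9),Taxon 1).
Taxon 1 is sister to the clade containing all other ingroup taxa, so it is the earliest-diverging (most basal) ingroup lineage.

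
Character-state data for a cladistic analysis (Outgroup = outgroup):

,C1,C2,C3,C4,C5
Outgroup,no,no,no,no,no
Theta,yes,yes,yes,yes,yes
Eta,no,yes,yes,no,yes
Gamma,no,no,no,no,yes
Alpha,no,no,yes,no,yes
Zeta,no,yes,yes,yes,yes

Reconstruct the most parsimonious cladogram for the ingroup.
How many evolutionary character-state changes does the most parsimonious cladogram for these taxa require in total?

The outgroup has state 'no' for every character, so 'yes' is the derived state throughout.
C1: derived state 'yes' in Theta only — an autapomorphy, so it tells us nothing about relationships among taxa.
C2 (derived state 'yes') is shared by Eta, Theta, and Zeta — a synapomorphy uniting that clade.
C3: derived state 'yes' in Alpha, Eta, Theta, and Zeta only — synapomorphy for {Alpha, Eta, Theta, Zeta}.
Only Theta and Zeta show the derived state 'yes' for C4, supporting them as a clade.
C5 (derived state 'yes') is shared by all ingroup taxa — unites the whole ingroup.
Most parsimonious ingroup topology: ((((Theta,Zeta),Eta),Alpha),Gamma).
Changes per character on this tree: C1: 1; C2: 1; C3: 1; C4: 1; C5: 1.
Total = 5.

5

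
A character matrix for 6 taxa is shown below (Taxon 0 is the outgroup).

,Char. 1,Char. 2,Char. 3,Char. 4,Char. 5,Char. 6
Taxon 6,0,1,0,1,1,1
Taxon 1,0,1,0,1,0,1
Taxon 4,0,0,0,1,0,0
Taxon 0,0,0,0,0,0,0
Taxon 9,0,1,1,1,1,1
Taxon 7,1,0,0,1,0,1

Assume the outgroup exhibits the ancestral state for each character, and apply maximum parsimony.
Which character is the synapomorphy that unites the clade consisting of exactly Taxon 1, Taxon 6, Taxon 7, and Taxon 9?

The outgroup has state '0' for every character, so '1' is the derived state throughout.
Char. 1 (derived state '1') is unique to Taxon 7 (autapomorphy; uninformative for grouping).
Only Taxon 1, Taxon 6, and Taxon 9 show the derived state '1' for Char. 2, supporting them as a clade.
Char. 3: derived state '1' in Taxon 9 only — an autapomorphy, so it tells us nothing about relationships among taxa.
All ingroup taxa share the derived state '1' for Char. 4; it defines the ingroup but does not resolve relationships within it.
Char. 5: derived state '1' in Taxon 6 and Taxon 9 only — synapomorphy for {Taxon 6, Taxon 9}.
Char. 6: derived state '1' in Taxon 1, Taxon 6, Taxon 7, and Taxon 9 only — synapomorphy for {Taxon 1, Taxon 6, Taxon 7, Taxon 9}.
Most parsimonious ingroup topology: ((Taxon 7,((Taxon 9,Taxon 6),Taxon 1)),Taxon 4).
The clade {Taxon 1, Taxon 6, Taxon 7, Taxon 9} is supported by Char. 6: its derived state '1' occurs in exactly those taxa and in no other taxon (including the outgroup).

Char. 6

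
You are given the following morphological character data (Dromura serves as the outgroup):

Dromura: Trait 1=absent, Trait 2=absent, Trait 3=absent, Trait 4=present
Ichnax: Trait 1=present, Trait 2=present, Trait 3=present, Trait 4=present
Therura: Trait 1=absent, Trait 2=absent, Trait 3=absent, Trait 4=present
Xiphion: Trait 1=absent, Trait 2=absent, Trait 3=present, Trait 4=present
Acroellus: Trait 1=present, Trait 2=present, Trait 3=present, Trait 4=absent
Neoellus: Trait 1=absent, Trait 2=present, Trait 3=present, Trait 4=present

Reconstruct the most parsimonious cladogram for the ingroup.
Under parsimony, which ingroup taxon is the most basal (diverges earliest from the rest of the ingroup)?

Therura

Character polarity is set by the outgroup: the derived state is whichever differs from the outgroup's state, so for Trait 4 the derived state is 'absent', and for the remaining characters it is 'present'.
Trait 1: derived state 'present' in Acroellus and Ichnax only — synapomorphy for {Acroellus, Ichnax}.
Trait 2 (derived state 'present') is shared by Acroellus, Ichnax, and Neoellus — a synapomorphy uniting that clade.
Trait 3 (derived state 'present') is shared by Acroellus, Ichnax, Neoellus, and Xiphion — a synapomorphy uniting that clade.
Trait 4: derived state 'absent' in Acroellus only — an autapomorphy, so it tells us nothing about relationships among taxa.
Most parsimonious ingroup topology: ((((Ichnax,Acroellus),Neoellus),Xiphion),Therura).
Therura is sister to the clade containing all other ingroup taxa, so it is the earliest-diverging (most basal) ingroup lineage.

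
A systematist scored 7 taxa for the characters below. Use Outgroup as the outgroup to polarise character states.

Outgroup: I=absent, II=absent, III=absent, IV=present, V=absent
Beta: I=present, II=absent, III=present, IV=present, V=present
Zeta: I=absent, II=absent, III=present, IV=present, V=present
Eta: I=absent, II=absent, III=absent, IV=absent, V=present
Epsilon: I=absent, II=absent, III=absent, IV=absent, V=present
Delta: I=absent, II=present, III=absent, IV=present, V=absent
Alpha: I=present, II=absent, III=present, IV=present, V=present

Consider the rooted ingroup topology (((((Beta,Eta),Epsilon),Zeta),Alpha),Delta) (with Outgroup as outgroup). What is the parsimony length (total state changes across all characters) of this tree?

9

Map each character onto (((((Beta,Eta),Epsilon),Zeta),Alpha),Delta) (rooted by Outgroup) and count the minimum state changes it requires (Fitch parsimony):
I: 2; II: 1; III: 3; IV: 2; V: 1.
Total tree length = 9.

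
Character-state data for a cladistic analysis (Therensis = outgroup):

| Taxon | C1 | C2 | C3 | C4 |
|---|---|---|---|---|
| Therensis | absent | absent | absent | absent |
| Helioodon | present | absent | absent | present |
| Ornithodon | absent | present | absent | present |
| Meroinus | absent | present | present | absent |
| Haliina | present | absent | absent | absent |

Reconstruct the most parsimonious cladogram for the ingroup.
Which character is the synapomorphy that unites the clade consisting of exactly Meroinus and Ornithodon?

C2

The outgroup has state 'absent' for every character, so 'present' is the derived state throughout.
C1 (derived state 'present') is shared by Haliina and Helioodon — a synapomorphy uniting that clade.
Only Meroinus and Ornithodon show the derived state 'present' for C2, supporting them as a clade.
C3 (derived state 'present') is unique to Meroinus (autapomorphy; uninformative for grouping).
C4 (state 'present') occurs in Helioodon and Ornithodon but conflicts with the nesting implied by the other characters — most parsimoniously interpreted as homoplasy.
Most parsimonious ingroup topology: ((Helioodon,Haliina),(Ornithodon,Meroinus)).
The clade {Meroinus, Ornithodon} is supported by C2: its derived state 'present' occurs in exactly those taxa and in no other taxon (including the outgroup).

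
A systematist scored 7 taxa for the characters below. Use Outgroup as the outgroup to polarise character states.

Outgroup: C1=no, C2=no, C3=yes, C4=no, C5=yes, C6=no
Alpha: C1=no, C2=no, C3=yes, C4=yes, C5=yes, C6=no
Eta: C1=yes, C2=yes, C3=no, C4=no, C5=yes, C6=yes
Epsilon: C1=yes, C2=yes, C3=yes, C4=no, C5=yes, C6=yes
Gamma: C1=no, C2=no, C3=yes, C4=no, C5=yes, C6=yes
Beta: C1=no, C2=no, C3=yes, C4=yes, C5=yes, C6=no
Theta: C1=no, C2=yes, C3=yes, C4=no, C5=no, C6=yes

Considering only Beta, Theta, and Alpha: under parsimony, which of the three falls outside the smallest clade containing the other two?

Theta

Character polarity is set by the outgroup: the derived state is whichever differs from the outgroup's state, so for C3, C5 the derived state is 'no', and for the remaining characters it is 'yes'.
Only Epsilon and Eta show the derived state 'yes' for C1, supporting them as a clade.
Only Epsilon, Eta, and Theta show the derived state 'yes' for C2, supporting them as a clade.
C3 (derived state 'no') is unique to Eta (autapomorphy; uninformative for grouping).
Only Alpha and Beta show the derived state 'yes' for C4, supporting them as a clade.
C5: derived state 'no' in Theta only — an autapomorphy, so it tells us nothing about relationships among taxa.
Only Epsilon, Eta, Gamma, and Theta show the derived state 'yes' for C6, supporting them as a clade.
Most parsimonious ingroup topology: ((Alpha,Beta),(((Eta,Epsilon),Theta),Gamma)).
Alpha and Beta share a more recent common ancestor with each other than either does with Theta, so Theta is the least closely related of the three.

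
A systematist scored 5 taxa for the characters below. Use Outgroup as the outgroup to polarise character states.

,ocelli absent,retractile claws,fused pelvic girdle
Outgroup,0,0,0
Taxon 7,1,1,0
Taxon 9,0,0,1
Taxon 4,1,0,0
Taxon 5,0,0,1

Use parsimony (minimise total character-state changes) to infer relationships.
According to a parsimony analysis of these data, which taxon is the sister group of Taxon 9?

Taxon 5

The outgroup has state '0' for every character, so '1' is the derived state throughout.
Only Taxon 4 and Taxon 7 show the derived state '1' for ocelli absent, supporting them as a clade.
retractile claws: derived state '1' in Taxon 7 only — an autapomorphy, so it tells us nothing about relationships among taxa.
Only Taxon 5 and Taxon 9 show the derived state '1' for fused pelvic girdle, supporting them as a clade.
Most parsimonious ingroup topology: ((Taxon 7,Taxon 4),(Taxon 9,Taxon 5)).
Taxon 9 and Taxon 5 form a cherry on this tree, so they are sister taxa.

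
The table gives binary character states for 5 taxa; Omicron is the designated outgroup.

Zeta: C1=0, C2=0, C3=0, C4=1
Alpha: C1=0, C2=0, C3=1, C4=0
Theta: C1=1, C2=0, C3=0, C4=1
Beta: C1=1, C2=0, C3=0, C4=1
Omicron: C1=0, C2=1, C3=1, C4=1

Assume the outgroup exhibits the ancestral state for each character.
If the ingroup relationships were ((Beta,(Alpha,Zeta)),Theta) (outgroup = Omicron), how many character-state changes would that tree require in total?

6

Map each character onto ((Beta,(Alpha,Zeta)),Theta) (rooted by Omicron) and count the minimum state changes it requires (Fitch parsimony):
C1: 2; C2: 1; C3: 2; C4: 1.
Total tree length = 6.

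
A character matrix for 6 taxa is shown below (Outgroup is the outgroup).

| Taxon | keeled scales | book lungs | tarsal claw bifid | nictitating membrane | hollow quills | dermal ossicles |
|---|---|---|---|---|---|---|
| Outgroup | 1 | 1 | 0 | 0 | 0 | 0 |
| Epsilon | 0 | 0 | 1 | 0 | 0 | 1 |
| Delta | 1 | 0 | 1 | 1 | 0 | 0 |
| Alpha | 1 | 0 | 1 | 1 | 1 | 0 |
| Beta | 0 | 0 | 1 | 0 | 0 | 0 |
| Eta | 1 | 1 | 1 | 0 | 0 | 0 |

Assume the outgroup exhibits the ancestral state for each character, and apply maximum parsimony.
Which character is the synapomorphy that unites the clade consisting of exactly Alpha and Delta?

nictitating membrane

Character polarity is set by the outgroup: the derived state is whichever differs from the outgroup's state, so for keeled scales, book lungs the derived state is '0', and for the remaining characters it is '1'.
keeled scales (derived state '0') is shared by Beta and Epsilon — a synapomorphy uniting that clade.
book lungs: derived state '0' in Alpha, Beta, Delta, and Epsilon only — synapomorphy for {Alpha, Beta, Delta, Epsilon}.
All ingroup taxa share the derived state '1' for tarsal claw bifid; it defines the ingroup but does not resolve relationships within it.
nictitating membrane: derived state '1' in Alpha and Delta only — synapomorphy for {Alpha, Delta}.
hollow quills: derived state '1' in Alpha only — an autapomorphy, so it tells us nothing about relationships among taxa.
dermal ossicles: derived state '1' in Epsilon only — an autapomorphy, so it tells us nothing about relationships among taxa.
Most parsimonious ingroup topology: (((Epsilon,Beta),(Delta,Alpha)),Eta).
The clade {Alpha, Delta} is supported by nictitating membrane: its derived state '1' occurs in exactly those taxa and in no other taxon (including the outgroup).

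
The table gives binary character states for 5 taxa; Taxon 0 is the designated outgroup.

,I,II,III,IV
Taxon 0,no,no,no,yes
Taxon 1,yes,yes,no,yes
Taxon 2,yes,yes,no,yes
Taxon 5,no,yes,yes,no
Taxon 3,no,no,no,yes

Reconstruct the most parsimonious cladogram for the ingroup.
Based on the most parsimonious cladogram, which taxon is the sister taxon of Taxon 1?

Character polarity is set by the outgroup: the derived state is whichever differs from the outgroup's state, so for IV the derived state is 'no', and for the remaining characters it is 'yes'.
I: derived state 'yes' in Taxon 1 and Taxon 2 only — synapomorphy for {Taxon 1, Taxon 2}.
Only Taxon 1, Taxon 2, and Taxon 5 show the derived state 'yes' for II, supporting them as a clade.
III: derived state 'yes' in Taxon 5 only — an autapomorphy, so it tells us nothing about relationships among taxa.
IV (derived state 'no') is unique to Taxon 5 (autapomorphy; uninformative for grouping).
Most parsimonious ingroup topology: (((Taxon 1,Taxon 2),Taxon 5),Taxon 3).
Taxon 1 and Taxon 2 form a cherry on this tree, so they are sister taxa.

Taxon 2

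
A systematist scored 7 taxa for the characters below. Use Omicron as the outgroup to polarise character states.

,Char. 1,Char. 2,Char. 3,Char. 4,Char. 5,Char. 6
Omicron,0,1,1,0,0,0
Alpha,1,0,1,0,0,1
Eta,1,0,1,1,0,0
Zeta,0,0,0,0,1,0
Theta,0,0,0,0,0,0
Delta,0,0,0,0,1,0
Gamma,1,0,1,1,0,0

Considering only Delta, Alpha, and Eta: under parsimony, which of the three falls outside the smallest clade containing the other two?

Delta

Character polarity is set by the outgroup: the derived state is whichever differs from the outgroup's state, so for Char. 2, Char. 3 the derived state is '0', and for the remaining characters it is '1'.
Char. 1 (derived state '1') is shared by Alpha, Eta, and Gamma — a synapomorphy uniting that clade.
Char. 2 (derived state '0') is shared by all ingroup taxa — unites the whole ingroup.
Char. 3 (derived state '0') is shared by Delta, Theta, and Zeta — a synapomorphy uniting that clade.
Char. 4 (derived state '1') is shared by Eta and Gamma — a synapomorphy uniting that clade.
Only Delta and Zeta show the derived state '1' for Char. 5, supporting them as a clade.
Char. 6: derived state '1' in Alpha only — an autapomorphy, so it tells us nothing about relationships among taxa.
Most parsimonious ingroup topology: ((Alpha,(Eta,Gamma)),((Zeta,Delta),Theta)).
Eta and Alpha share a more recent common ancestor with each other than either does with Delta, so Delta is the least closely related of the three.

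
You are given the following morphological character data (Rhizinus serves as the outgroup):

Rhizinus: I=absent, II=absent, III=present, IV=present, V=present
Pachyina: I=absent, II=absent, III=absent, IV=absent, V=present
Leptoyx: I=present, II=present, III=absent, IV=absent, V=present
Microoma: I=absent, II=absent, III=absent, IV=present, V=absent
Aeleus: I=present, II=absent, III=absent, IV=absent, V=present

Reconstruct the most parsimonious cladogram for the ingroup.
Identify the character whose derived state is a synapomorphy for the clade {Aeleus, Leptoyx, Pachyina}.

Character polarity is set by the outgroup: the derived state is whichever differs from the outgroup's state, so for III, IV, V the derived state is 'absent', and for the remaining characters it is 'present'.
I (derived state 'present') is shared by Aeleus and Leptoyx — a synapomorphy uniting that clade.
II (derived state 'present') is unique to Leptoyx (autapomorphy; uninformative for grouping).
All ingroup taxa share the derived state 'absent' for III; it defines the ingroup but does not resolve relationships within it.
IV (derived state 'absent') is shared by Aeleus, Leptoyx, and Pachyina — a synapomorphy uniting that clade.
V (derived state 'absent') is unique to Microoma (autapomorphy; uninformative for grouping).
Most parsimonious ingroup topology: ((Pachyina,(Leptoyx,Aeleus)),Microoma).
The clade {Aeleus, Leptoyx, Pachyina} is supported by IV: its derived state 'absent' occurs in exactly those taxa and in no other taxon (including the outgroup).

IV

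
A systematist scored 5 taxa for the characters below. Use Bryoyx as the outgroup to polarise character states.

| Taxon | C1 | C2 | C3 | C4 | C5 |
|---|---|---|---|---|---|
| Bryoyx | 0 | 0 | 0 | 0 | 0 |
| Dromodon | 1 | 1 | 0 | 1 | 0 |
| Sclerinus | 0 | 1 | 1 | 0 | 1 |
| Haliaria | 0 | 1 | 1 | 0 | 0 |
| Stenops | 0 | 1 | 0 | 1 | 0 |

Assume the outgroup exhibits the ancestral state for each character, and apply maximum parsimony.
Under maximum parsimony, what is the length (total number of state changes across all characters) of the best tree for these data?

5

The outgroup has state '0' for every character, so '1' is the derived state throughout.
C1: derived state '1' in Dromodon only — an autapomorphy, so it tells us nothing about relationships among taxa.
C2 (derived state '1') is shared by all ingroup taxa — unites the whole ingroup.
C3: derived state '1' in Haliaria and Sclerinus only — synapomorphy for {Haliaria, Sclerinus}.
C4 (derived state '1') is shared by Dromodon and Stenops — a synapomorphy uniting that clade.
C5: derived state '1' in Sclerinus only — an autapomorphy, so it tells us nothing about relationships among taxa.
Most parsimonious ingroup topology: ((Dromodon,Stenops),(Sclerinus,Haliaria)).
Changes per character on this tree: C1: 1; C2: 1; C3: 1; C4: 1; C5: 1.
Total = 5.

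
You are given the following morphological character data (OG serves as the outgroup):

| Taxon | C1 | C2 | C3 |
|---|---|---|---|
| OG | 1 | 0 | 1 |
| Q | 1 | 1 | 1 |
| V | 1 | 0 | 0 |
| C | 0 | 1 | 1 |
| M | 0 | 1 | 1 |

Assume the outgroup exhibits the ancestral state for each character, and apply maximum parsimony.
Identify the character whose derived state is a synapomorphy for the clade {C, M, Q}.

Character polarity is set by the outgroup: the derived state is whichever differs from the outgroup's state, so for C1, C3 the derived state is '0', and for the remaining characters it is '1'.
C1: derived state '0' in C and M only — synapomorphy for {C, M}.
C2: derived state '1' in C, M, and Q only — synapomorphy for {C, M, Q}.
C3: derived state '0' in V only — an autapomorphy, so it tells us nothing about relationships among taxa.
Most parsimonious ingroup topology: ((Q,(C,M)),V).
The clade {C, M, Q} is supported by C2: its derived state '1' occurs in exactly those taxa and in no other taxon (including the outgroup).

C2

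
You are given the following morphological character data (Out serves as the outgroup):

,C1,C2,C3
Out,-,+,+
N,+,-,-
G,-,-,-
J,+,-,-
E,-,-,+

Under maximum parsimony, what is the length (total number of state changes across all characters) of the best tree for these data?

Character polarity is set by the outgroup: the derived state is whichever differs from the outgroup's state, so for C2, C3 the derived state is '-', and for the remaining characters it is '+'.
C1: derived state '+' in J and N only — synapomorphy for {J, N}.
All ingroup taxa share the derived state '-' for C2; it defines the ingroup but does not resolve relationships within it.
C3 (derived state '-') is shared by G, J, and N — a synapomorphy uniting that clade.
Most parsimonious ingroup topology: (((N,J),G),E).
Changes per character on this tree: C1: 1; C2: 1; C3: 1.
Total = 3.

3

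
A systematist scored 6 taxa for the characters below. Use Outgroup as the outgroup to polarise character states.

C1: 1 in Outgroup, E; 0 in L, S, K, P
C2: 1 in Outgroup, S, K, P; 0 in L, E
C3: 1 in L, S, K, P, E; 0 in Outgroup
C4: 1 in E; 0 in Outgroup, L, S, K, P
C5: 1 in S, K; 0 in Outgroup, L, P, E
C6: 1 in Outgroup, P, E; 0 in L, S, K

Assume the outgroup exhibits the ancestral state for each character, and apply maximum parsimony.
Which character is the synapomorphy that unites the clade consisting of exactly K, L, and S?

Character polarity is set by the outgroup: the derived state is whichever differs from the outgroup's state, so for C1, C2, C6 the derived state is '0', and for the remaining characters it is '1'.
C1 (derived state '0') is shared by K, L, P, and S — a synapomorphy uniting that clade.
C2 groups E and L, which is incompatible with the clades supported by the remaining characters; treating it as convergent (homoplasy) costs fewer steps than any alternative tree.
All ingroup taxa share the derived state '1' for C3; it defines the ingroup but does not resolve relationships within it.
C4 (derived state '1') is unique to E (autapomorphy; uninformative for grouping).
C5 (derived state '1') is shared by K and S — a synapomorphy uniting that clade.
C6: derived state '0' in K, L, and S only — synapomorphy for {K, L, S}.
Most parsimonious ingroup topology: (((L,(S,K)),P),E).
The clade {K, L, S} is supported by C6: its derived state '0' occurs in exactly those taxa and in no other taxon (including the outgroup).

C6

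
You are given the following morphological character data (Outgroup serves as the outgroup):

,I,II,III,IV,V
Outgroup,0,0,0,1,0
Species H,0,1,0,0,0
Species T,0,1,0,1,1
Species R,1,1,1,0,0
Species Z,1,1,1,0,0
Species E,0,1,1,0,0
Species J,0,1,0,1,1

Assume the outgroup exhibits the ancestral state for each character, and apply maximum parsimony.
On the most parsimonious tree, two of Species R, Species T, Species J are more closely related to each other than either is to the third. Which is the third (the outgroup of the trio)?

Species R

Character polarity is set by the outgroup: the derived state is whichever differs from the outgroup's state, so for IV the derived state is '0', and for the remaining characters it is '1'.
I (derived state '1') is shared by Species R and Species Z — a synapomorphy uniting that clade.
II (derived state '1') is shared by all ingroup taxa — unites the whole ingroup.
Only Species E, Species R, and Species Z show the derived state '1' for III, supporting them as a clade.
IV (derived state '0') is shared by Species E, Species H, Species R, and Species Z — a synapomorphy uniting that clade.
V: derived state '1' in Species J and Species T only — synapomorphy for {Species J, Species T}.
Most parsimonious ingroup topology: ((Species H,((Species R,Species Z),Species E)),(Species T,Species J)).
Species T and Species J share a more recent common ancestor with each other than either does with Species R, so Species R is the least closely related of the three.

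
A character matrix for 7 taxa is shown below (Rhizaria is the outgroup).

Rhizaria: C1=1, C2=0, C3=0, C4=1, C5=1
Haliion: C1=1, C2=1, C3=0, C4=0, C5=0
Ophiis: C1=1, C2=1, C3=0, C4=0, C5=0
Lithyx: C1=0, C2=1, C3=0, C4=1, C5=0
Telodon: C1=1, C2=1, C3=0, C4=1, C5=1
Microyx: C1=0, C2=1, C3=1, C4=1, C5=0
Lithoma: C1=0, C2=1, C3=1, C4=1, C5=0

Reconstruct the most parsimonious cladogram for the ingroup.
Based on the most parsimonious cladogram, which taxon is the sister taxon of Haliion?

Ophiis

Character polarity is set by the outgroup: the derived state is whichever differs from the outgroup's state, so for C1, C4, C5 the derived state is '0', and for the remaining characters it is '1'.
C1: derived state '0' in Lithoma, Lithyx, and Microyx only — synapomorphy for {Lithoma, Lithyx, Microyx}.
C2 (derived state '1') is shared by all ingroup taxa — unites the whole ingroup.
C3 (derived state '1') is shared by Lithoma and Microyx — a synapomorphy uniting that clade.
Only Haliion and Ophiis show the derived state '0' for C4, supporting them as a clade.
Only Haliion, Lithoma, Lithyx, Microyx, and Ophiis show the derived state '0' for C5, supporting them as a clade.
Most parsimonious ingroup topology: (((Haliion,Ophiis),(Lithyx,(Microyx,Lithoma))),Telodon).
Haliion and Ophiis form a cherry on this tree, so they are sister taxa.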